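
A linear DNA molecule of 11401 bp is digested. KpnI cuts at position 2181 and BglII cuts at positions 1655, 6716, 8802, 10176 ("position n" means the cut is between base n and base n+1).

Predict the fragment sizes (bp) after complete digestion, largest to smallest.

Combined cut positions (sorted): 1655, 2181, 6716, 8802, 10176.
Linear molecule, 5 cuts → 6 fragments:
  1655 − 0 = 1655 bp
  2181 − 1655 = 526 bp
  6716 − 2181 = 4535 bp
  8802 − 6716 = 2086 bp
  10176 − 8802 = 1374 bp
  11401 − 10176 = 1225 bp
Sorted largest to smallest: 4535, 2086, 1655, 1374, 1225, 526 bp.

4535, 2086, 1655, 1374, 1225, 526 bp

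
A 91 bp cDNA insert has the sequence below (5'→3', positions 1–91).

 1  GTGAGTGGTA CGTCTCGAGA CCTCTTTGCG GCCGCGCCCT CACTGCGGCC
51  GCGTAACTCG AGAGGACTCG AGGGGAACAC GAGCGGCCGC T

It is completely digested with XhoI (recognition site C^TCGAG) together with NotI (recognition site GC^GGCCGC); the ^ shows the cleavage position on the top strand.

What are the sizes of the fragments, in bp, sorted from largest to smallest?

17, 17, 15, 14, 11, 10, 7 bp

XhoI sites (CTCGAG) start at positions 14, 57, 67.
XhoI cuts after the first base of each site, so after positions 14, 57, 67.
NotI sites (GCGGCCGC) start at positions 28, 45, 83.
NotI cuts after base 2 of each site, so after positions 29, 46, 84.
Combined cut positions: 14, 29, 46, 57, 67, 84.
Linear molecule, 6 cuts → 7 fragments:
  1–14 → 14 bp
  15–29 → 15 bp
  30–46 → 17 bp
  47–57 → 11 bp
  58–67 → 10 bp
  68–84 → 17 bp
  85–91 → 7 bp
Sorted largest to smallest: 17, 17, 15, 14, 11, 10, 7 bp.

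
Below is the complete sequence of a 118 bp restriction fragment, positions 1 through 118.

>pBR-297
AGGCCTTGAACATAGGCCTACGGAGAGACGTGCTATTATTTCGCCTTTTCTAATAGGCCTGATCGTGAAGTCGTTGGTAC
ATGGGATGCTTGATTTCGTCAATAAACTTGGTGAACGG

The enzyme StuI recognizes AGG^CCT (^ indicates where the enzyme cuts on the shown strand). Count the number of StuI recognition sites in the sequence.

AGGCCT occurs starting at positions 1, 14, 55.
StuI cuts at 3 sites.

3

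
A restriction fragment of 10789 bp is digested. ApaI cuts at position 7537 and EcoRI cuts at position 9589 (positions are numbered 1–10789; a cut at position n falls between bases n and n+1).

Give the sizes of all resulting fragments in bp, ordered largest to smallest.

Combined cut positions (sorted): 7537, 9589.
Linear molecule, 2 cuts → 3 fragments:
  7537 − 0 = 7537 bp
  9589 − 7537 = 2052 bp
  10789 − 9589 = 1200 bp
Sorted largest to smallest: 7537, 2052, 1200 bp.

7537, 2052, 1200 bp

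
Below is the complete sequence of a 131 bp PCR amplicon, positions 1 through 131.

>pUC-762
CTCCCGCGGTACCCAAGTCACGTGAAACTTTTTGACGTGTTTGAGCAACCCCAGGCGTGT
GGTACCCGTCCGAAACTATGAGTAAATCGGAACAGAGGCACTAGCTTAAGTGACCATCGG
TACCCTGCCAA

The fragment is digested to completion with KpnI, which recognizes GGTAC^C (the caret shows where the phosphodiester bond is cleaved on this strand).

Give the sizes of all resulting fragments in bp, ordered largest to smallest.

58, 53, 12, 8 bp

KpnI sites (GGTACC) start at positions 8, 61, 119.
KpnI cuts after base 5 of each site (before the last base), so after positions 12, 65, 123.
Linear molecule, 3 cuts → 4 fragments:
  1–12 → 12 bp
  13–65 → 53 bp
  66–123 → 58 bp
  124–131 → 8 bp
Sorted largest to smallest: 58, 53, 12, 8 bp.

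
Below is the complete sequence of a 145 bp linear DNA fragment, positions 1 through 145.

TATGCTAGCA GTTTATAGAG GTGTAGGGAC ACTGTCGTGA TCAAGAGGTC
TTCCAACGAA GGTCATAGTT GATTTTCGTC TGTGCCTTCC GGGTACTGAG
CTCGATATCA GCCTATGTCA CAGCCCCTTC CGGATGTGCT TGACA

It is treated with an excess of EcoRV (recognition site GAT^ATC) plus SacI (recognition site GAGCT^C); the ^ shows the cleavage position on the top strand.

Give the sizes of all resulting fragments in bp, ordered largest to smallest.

102, 39, 4 bp

The EcoRV site (GATATC) starts at position 104.
EcoRV cuts after base 3 of each site, so after position 106.
The SacI site (GAGCTC) starts at position 98.
SacI cuts after base 5 of each site (before the last base), so after position 102.
Combined cut positions: 102, 106.
Linear molecule, 2 cuts → 3 fragments:
  1–102 → 102 bp
  103–106 → 4 bp
  107–145 → 39 bp
Sorted largest to smallest: 102, 39, 4 bp.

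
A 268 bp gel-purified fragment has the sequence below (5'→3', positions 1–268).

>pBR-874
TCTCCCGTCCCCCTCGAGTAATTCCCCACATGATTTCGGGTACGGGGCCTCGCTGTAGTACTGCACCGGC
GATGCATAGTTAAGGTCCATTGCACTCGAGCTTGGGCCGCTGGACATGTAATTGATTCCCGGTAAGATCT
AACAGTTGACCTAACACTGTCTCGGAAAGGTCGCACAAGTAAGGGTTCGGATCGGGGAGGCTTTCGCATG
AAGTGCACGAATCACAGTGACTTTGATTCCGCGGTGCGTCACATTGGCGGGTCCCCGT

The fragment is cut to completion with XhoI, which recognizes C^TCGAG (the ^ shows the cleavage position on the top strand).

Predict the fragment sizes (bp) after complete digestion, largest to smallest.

XhoI sites (CTCGAG) start at positions 13, 95.
XhoI cuts after the first base of each site, so after positions 13, 95.
Linear molecule, 2 cuts → 3 fragments:
  1–13 → 13 bp
  14–95 → 82 bp
  96–268 → 173 bp
Sorted largest to smallest: 173, 82, 13 bp.

173, 82, 13 bp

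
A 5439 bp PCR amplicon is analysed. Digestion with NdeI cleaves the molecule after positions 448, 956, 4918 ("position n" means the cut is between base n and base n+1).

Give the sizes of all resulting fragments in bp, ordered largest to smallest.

Linear molecule, 3 cuts → 4 fragments:
  448 − 0 = 448 bp
  956 − 448 = 508 bp
  4918 − 956 = 3962 bp
  5439 − 4918 = 521 bp
Sorted largest to smallest: 3962, 521, 508, 448 bp.

3962, 521, 508, 448 bp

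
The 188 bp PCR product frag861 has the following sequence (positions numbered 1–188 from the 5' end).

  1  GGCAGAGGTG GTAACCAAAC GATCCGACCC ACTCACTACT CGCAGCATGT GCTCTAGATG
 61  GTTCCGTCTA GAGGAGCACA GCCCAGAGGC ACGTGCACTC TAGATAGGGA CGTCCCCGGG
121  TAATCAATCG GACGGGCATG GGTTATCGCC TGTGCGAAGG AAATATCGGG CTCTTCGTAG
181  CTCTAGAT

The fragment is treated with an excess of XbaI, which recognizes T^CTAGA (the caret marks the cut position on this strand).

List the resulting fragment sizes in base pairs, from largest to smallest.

83, 53, 32, 14, 6 bp

XbaI sites (TCTAGA) start at positions 53, 67, 99, 182.
XbaI cuts after the first base of each site, so after positions 53, 67, 99, 182.
Linear molecule, 4 cuts → 5 fragments:
  1–53 → 53 bp
  54–67 → 14 bp
  68–99 → 32 bp
  100–182 → 83 bp
  183–188 → 6 bp
Sorted largest to smallest: 83, 53, 32, 14, 6 bp.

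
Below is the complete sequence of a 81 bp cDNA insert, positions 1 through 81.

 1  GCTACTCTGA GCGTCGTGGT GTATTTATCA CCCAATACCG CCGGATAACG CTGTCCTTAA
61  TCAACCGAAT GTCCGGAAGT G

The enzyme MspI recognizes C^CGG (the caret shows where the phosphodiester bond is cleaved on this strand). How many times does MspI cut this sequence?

CCGG occurs starting at positions 41, 73.
MspI cuts at 2 sites.

2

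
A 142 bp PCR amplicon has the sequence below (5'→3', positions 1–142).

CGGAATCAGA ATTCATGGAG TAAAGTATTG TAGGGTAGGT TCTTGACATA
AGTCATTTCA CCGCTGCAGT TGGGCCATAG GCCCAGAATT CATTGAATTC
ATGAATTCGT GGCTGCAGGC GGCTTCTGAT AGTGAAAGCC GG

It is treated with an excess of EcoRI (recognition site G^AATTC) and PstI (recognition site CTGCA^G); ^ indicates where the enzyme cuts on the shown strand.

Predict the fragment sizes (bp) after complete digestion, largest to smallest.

EcoRI sites (GAATTC) start at positions 9, 86, 95, 103.
EcoRI cuts after the first base of each site, so after positions 9, 86, 95, 103.
PstI sites (CTGCAG) start at positions 64, 113.
PstI cuts after base 5 of each site (before the last base), so after positions 68, 117.
Combined cut positions: 9, 68, 86, 95, 103, 117.
Linear molecule, 6 cuts → 7 fragments:
  1–9 → 9 bp
  10–68 → 59 bp
  69–86 → 18 bp
  87–95 → 9 bp
  96–103 → 8 bp
  104–117 → 14 bp
  118–142 → 25 bp
Sorted largest to smallest: 59, 25, 18, 14, 9, 9, 8 bp.

59, 25, 18, 14, 9, 9, 8 bp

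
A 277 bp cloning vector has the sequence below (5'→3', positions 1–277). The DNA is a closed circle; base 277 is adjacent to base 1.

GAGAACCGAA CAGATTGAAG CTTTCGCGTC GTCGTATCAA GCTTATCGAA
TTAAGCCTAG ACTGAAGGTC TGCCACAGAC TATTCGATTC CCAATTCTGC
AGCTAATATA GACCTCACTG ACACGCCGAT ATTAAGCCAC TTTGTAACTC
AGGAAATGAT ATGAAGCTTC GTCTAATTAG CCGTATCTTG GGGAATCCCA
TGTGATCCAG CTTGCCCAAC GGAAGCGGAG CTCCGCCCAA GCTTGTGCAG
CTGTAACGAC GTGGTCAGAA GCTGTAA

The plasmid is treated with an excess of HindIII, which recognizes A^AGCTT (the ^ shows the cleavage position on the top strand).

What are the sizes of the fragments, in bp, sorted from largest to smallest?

125, 75, 56, 21 bp

HindIII sites (AAGCTT) start at positions 18, 39, 164, 239.
HindIII cuts after the first base of each site, so after positions 18, 39, 164, 239.
Circular molecule, 4 cuts → 4 fragments:
  19–39 → 21 bp
  40–164 → 125 bp
  165–239 → 75 bp
  240–277 then 1–18 → 38 + 18 = 56 bp
Sorted largest to smallest: 125, 75, 56, 21 bp.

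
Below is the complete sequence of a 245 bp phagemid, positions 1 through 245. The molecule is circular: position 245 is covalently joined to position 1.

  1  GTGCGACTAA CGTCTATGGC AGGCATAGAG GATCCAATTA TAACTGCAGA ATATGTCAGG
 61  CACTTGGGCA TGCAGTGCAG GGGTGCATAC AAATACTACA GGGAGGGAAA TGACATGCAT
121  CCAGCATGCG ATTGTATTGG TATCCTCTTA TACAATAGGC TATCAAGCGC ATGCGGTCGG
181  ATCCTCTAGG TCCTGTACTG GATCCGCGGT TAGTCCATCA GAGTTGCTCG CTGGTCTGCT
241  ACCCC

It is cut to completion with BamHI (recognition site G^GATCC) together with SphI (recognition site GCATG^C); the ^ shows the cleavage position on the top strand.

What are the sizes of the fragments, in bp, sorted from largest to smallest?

BamHI sites (GGATCC) start at positions 30, 179, 200.
BamHI cuts after the first base of each site, so after positions 30, 179, 200.
SphI sites (GCATGC) start at positions 68, 124, 169.
SphI cuts after base 5 of each site (before the last base), so after positions 72, 128, 173.
Combined cut positions: 30, 72, 128, 173, 179, 200.
Circular molecule, 6 cuts → 6 fragments:
  31–72 → 42 bp
  73–128 → 56 bp
  129–173 → 45 bp
  174–179 → 6 bp
  180–200 → 21 bp
  201–245 then 1–30 → 45 + 30 = 75 bp
Sorted largest to smallest: 75, 56, 45, 42, 21, 6 bp.

75, 56, 45, 42, 21, 6 bp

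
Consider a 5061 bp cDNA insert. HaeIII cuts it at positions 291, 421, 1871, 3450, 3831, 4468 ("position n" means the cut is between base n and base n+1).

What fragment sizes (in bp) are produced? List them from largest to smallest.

1579, 1450, 637, 593, 381, 291, 130 bp

Linear molecule, 6 cuts → 7 fragments:
  291 − 0 = 291 bp
  421 − 291 = 130 bp
  1871 − 421 = 1450 bp
  3450 − 1871 = 1579 bp
  3831 − 3450 = 381 bp
  4468 − 3831 = 637 bp
  5061 − 4468 = 593 bp
Sorted largest to smallest: 1579, 1450, 637, 593, 381, 291, 130 bp.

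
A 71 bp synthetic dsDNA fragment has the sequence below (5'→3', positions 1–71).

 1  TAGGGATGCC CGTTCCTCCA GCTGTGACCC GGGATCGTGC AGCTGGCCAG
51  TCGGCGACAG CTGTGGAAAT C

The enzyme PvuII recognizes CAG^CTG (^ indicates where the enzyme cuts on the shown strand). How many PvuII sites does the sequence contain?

CAGCTG occurs starting at positions 19, 40, 58.
PvuII cuts at 3 sites.

3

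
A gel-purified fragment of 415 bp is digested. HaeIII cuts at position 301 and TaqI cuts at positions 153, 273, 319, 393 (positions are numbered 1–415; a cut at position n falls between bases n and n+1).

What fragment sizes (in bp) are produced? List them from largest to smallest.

Combined cut positions (sorted): 153, 273, 301, 319, 393.
Linear molecule, 5 cuts → 6 fragments:
  153 − 0 = 153 bp
  273 − 153 = 120 bp
  301 − 273 = 28 bp
  319 − 301 = 18 bp
  393 − 319 = 74 bp
  415 − 393 = 22 bp
Sorted largest to smallest: 153, 120, 74, 28, 22, 18 bp.

153, 120, 74, 28, 22, 18 bp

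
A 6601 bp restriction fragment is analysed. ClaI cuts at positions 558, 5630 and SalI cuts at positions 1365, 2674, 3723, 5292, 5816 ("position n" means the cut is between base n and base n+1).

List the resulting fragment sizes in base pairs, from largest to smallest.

Combined cut positions (sorted): 558, 1365, 2674, 3723, 5292, 5630, 5816.
Linear molecule, 7 cuts → 8 fragments:
  558 − 0 = 558 bp
  1365 − 558 = 807 bp
  2674 − 1365 = 1309 bp
  3723 − 2674 = 1049 bp
  5292 − 3723 = 1569 bp
  5630 − 5292 = 338 bp
  5816 − 5630 = 186 bp
  6601 − 5816 = 785 bp
Sorted largest to smallest: 1569, 1309, 1049, 807, 785, 558, 338, 186 bp.

1569, 1309, 1049, 807, 785, 558, 338, 186 bp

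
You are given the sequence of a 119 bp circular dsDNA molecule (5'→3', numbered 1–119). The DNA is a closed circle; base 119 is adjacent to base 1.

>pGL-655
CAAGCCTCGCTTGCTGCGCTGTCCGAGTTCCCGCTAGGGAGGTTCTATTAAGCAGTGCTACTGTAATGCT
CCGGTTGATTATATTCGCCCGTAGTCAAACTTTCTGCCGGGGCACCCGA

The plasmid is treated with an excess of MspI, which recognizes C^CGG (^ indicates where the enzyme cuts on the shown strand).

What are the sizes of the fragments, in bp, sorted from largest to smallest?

MspI sites (CCGG) start at positions 71, 107.
MspI cuts after the first base of each site, so after positions 71, 107.
Circular molecule, 2 cuts → 2 fragments:
  72–107 → 36 bp
  108–119 then 1–71 → 12 + 71 = 83 bp
Sorted largest to smallest: 83, 36 bp.

83, 36 bp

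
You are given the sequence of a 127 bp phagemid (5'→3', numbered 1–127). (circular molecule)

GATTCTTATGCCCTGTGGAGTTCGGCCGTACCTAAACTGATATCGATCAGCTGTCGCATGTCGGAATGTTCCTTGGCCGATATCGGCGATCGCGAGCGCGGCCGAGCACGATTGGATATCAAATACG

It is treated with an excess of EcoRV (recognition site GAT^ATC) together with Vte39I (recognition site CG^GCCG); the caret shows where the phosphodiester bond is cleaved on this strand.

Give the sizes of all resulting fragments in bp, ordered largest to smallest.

EcoRV sites (GATATC) start at positions 39, 79, 115.
EcoRV cuts after base 3 of each site, so after positions 41, 81, 117.
Vte39I sites (CGGCCG) start at positions 23, 99.
Vte39I cuts after base 2 of each site, so after positions 24, 100.
Combined cut positions: 24, 41, 81, 100, 117.
Circular molecule, 5 cuts → 5 fragments:
  25–41 → 17 bp
  42–81 → 40 bp
  82–100 → 19 bp
  101–117 → 17 bp
  118–127 then 1–24 → 10 + 24 = 34 bp
Sorted largest to smallest: 40, 34, 19, 17, 17 bp.

40, 34, 19, 17, 17 bp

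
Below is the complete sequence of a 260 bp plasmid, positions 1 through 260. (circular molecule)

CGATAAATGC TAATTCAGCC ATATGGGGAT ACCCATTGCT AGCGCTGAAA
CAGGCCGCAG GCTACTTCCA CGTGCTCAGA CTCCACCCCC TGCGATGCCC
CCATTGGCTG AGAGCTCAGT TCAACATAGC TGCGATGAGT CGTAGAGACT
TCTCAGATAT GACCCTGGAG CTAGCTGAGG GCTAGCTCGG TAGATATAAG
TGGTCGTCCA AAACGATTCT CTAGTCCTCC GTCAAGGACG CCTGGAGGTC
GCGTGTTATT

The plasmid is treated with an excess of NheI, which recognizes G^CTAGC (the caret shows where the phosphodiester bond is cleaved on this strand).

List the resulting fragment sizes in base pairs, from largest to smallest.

132, 117, 11 bp

NheI sites (GCTAGC) start at positions 38, 170, 181.
NheI cuts after the first base of each site, so after positions 38, 170, 181.
Circular molecule, 3 cuts → 3 fragments:
  39–170 → 132 bp
  171–181 → 11 bp
  182–260 then 1–38 → 79 + 38 = 117 bp
Sorted largest to smallest: 132, 117, 11 bp.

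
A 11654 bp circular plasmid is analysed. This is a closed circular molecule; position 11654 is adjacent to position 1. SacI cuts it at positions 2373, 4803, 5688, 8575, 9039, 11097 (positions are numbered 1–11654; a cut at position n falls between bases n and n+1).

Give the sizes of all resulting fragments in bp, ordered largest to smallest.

2930, 2887, 2430, 2058, 885, 464 bp

Circular molecule, 6 cuts → 6 fragments:
  4803 − 2373 = 2430 bp
  5688 − 4803 = 885 bp
  8575 − 5688 = 2887 bp
  9039 − 8575 = 464 bp
  11097 − 9039 = 2058 bp
  wrap: 11654 − 11097 + 2373 = 2930 bp
Sorted largest to smallest: 2930, 2887, 2430, 2058, 885, 464 bp.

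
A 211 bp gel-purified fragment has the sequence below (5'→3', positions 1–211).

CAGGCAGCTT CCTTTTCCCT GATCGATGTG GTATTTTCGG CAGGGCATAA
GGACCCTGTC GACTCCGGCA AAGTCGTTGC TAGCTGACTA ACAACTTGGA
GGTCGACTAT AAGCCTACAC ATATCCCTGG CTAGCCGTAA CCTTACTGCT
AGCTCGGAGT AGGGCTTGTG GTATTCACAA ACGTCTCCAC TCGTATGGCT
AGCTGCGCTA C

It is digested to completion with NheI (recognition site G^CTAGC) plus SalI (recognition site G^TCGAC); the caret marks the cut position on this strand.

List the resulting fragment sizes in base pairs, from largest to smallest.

58, 50, 28, 23, 21, 18, 13 bp

NheI sites (GCTAGC) start at positions 79, 130, 148, 198.
NheI cuts after the first base of each site, so after positions 79, 130, 148, 198.
SalI sites (GTCGAC) start at positions 58, 102.
SalI cuts after the first base of each site, so after positions 58, 102.
Combined cut positions: 58, 79, 102, 130, 148, 198.
Linear molecule, 6 cuts → 7 fragments:
  1–58 → 58 bp
  59–79 → 21 bp
  80–102 → 23 bp
  103–130 → 28 bp
  131–148 → 18 bp
  149–198 → 50 bp
  199–211 → 13 bp
Sorted largest to smallest: 58, 50, 28, 23, 21, 18, 13 bp.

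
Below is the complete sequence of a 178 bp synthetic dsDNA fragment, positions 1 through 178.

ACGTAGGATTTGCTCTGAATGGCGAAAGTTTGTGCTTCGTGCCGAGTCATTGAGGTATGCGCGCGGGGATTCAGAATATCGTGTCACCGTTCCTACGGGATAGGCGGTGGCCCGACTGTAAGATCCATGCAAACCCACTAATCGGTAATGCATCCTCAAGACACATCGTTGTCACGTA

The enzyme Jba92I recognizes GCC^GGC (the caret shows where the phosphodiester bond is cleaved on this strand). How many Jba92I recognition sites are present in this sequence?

0

No occurrence of GCCGGC is present in the sequence.
Jba92I does not cut: 0 sites.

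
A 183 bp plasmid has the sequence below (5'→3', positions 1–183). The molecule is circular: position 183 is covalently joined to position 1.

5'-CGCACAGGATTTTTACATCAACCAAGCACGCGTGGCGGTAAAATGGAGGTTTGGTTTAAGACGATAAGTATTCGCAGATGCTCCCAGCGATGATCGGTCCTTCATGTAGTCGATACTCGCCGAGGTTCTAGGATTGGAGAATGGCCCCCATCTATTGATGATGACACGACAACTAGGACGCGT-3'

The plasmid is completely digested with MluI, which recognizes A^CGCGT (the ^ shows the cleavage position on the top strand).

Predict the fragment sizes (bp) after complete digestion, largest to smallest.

MluI sites (ACGCGT) start at positions 28, 178.
MluI cuts after the first base of each site, so after positions 28, 178.
Circular molecule, 2 cuts → 2 fragments:
  29–178 → 150 bp
  179–183 then 1–28 → 5 + 28 = 33 bp
Sorted largest to smallest: 150, 33 bp.

150, 33 bp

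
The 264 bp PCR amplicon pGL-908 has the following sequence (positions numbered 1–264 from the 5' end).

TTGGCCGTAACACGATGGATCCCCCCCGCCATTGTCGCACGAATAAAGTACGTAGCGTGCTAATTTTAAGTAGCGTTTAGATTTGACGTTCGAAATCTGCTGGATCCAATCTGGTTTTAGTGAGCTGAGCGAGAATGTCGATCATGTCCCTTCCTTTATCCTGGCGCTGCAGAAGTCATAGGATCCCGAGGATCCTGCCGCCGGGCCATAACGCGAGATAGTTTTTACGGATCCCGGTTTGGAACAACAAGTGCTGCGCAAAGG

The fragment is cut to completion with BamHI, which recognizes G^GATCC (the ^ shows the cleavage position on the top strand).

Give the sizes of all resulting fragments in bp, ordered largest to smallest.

85, 79, 39, 35, 17, 9 bp

BamHI sites (GGATCC) start at positions 17, 102, 181, 190, 229.
BamHI cuts after the first base of each site, so after positions 17, 102, 181, 190, 229.
Linear molecule, 5 cuts → 6 fragments:
  1–17 → 17 bp
  18–102 → 85 bp
  103–181 → 79 bp
  182–190 → 9 bp
  191–229 → 39 bp
  230–264 → 35 bp
Sorted largest to smallest: 85, 79, 39, 35, 17, 9 bp.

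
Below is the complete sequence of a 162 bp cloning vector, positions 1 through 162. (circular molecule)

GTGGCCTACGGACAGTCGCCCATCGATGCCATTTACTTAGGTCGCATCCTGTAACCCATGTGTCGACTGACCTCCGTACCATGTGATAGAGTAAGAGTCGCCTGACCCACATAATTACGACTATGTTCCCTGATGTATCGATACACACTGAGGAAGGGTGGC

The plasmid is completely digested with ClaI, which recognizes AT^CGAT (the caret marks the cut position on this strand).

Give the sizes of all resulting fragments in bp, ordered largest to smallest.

115, 47 bp

ClaI sites (ATCGAT) start at positions 22, 137.
ClaI cuts after base 2 of each site, so after positions 23, 138.
Circular molecule, 2 cuts → 2 fragments:
  24–138 → 115 bp
  139–162 then 1–23 → 24 + 23 = 47 bp
Sorted largest to smallest: 115, 47 bp.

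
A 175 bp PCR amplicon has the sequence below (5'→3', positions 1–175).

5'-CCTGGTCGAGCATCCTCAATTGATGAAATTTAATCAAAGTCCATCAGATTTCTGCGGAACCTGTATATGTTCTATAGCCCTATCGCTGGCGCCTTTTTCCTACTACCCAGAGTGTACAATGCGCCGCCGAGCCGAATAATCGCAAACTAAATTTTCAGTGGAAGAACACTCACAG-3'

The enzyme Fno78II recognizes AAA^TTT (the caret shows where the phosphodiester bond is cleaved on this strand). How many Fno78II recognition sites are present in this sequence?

AAATTT occurs starting at positions 26, 149.
Fno78II cuts at 2 sites.

2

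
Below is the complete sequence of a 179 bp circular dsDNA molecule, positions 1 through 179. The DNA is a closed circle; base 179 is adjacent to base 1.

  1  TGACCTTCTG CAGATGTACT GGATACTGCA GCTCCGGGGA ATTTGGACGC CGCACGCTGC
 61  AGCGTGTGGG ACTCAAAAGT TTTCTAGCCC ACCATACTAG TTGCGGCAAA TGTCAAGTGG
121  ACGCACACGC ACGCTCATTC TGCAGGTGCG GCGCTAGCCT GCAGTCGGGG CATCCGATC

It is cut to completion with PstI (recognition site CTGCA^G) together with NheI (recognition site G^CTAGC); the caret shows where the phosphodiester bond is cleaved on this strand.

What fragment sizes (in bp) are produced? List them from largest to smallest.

83, 31, 28, 18, 10, 9 bp

PstI sites (CTGCAG) start at positions 8, 26, 57, 140, 159.
PstI cuts after base 5 of each site (before the last base), so after positions 12, 30, 61, 144, 163.
The NheI site (GCTAGC) starts at position 153.
NheI cuts after the first base of each site, so after position 153.
Combined cut positions: 12, 30, 61, 144, 153, 163.
Circular molecule, 6 cuts → 6 fragments:
  13–30 → 18 bp
  31–61 → 31 bp
  62–144 → 83 bp
  145–153 → 9 bp
  154–163 → 10 bp
  164–179 then 1–12 → 16 + 12 = 28 bp
Sorted largest to smallest: 83, 31, 28, 18, 10, 9 bp.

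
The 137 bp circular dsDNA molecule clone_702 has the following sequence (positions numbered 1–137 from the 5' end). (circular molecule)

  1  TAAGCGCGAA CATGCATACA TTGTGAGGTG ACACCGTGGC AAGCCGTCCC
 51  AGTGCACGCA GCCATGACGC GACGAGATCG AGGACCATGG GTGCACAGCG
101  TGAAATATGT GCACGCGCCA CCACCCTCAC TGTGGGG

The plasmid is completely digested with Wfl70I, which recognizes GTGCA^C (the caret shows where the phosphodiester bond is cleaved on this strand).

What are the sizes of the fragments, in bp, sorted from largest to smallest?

Wfl70I sites (GTGCAC) start at positions 52, 91, 109.
Wfl70I cuts after base 5 of each site (before the last base), so after positions 56, 95, 113.
Circular molecule, 3 cuts → 3 fragments:
  57–95 → 39 bp
  96–113 → 18 bp
  114–137 then 1–56 → 24 + 56 = 80 bp
Sorted largest to smallest: 80, 39, 18 bp.

80, 39, 18 bp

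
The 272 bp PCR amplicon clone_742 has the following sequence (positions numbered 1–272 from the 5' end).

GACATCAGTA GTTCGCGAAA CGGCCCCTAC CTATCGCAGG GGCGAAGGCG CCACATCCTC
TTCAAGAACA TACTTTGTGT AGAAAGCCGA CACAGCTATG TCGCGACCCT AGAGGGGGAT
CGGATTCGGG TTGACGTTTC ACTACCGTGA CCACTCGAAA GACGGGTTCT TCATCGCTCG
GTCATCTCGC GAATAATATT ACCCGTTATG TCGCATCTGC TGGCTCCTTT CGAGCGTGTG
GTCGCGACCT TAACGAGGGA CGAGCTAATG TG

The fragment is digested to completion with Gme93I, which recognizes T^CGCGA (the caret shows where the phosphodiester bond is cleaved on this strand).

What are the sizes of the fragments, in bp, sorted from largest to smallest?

Gme93I sites (TCGCGA) start at positions 13, 101, 187, 242.
Gme93I cuts after the first base of each site, so after positions 13, 101, 187, 242.
Linear molecule, 4 cuts → 5 fragments:
  1–13 → 13 bp
  14–101 → 88 bp
  102–187 → 86 bp
  188–242 → 55 bp
  243–272 → 30 bp
Sorted largest to smallest: 88, 86, 55, 30, 13 bp.

88, 86, 55, 30, 13 bp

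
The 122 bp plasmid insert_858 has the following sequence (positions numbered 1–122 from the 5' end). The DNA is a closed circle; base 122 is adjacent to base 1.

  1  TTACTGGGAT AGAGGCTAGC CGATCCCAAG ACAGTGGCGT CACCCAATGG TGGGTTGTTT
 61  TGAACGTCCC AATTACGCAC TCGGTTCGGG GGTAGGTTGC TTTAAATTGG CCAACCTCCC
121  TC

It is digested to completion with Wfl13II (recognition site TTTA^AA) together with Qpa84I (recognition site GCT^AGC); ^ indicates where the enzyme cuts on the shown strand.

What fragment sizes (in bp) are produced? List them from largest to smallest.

87, 35 bp

The Wfl13II site (TTTAAA) starts at position 101.
Wfl13II cuts after base 4 of each site, so after position 104.
The Qpa84I site (GCTAGC) starts at position 15.
Qpa84I cuts after base 3 of each site, so after position 17.
Combined cut positions: 17, 104.
Circular molecule, 2 cuts → 2 fragments:
  18–104 → 87 bp
  105–122 then 1–17 → 18 + 17 = 35 bp
Sorted largest to smallest: 87, 35 bp.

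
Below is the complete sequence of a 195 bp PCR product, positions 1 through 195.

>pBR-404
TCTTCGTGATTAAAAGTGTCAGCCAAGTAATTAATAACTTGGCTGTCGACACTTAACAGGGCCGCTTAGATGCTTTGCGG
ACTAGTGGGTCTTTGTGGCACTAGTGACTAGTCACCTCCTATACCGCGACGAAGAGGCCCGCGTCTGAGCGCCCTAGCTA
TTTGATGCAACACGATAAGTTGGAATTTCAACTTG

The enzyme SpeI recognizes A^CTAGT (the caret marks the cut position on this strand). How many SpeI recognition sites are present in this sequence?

3

ACTAGT occurs starting at positions 81, 100, 107.
SpeI cuts at 3 sites.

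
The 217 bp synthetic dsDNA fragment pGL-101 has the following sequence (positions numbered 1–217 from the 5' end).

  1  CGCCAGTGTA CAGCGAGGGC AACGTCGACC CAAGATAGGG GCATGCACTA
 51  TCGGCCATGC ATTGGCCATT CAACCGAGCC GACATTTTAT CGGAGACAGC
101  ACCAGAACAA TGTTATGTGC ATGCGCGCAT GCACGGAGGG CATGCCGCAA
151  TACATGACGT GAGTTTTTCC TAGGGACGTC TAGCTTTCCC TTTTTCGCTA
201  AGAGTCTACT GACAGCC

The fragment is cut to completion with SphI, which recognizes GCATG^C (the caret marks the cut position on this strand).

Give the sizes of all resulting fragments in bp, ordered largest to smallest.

78, 73, 45, 13, 8 bp

SphI sites (GCATGC) start at positions 41, 119, 127, 140.
SphI cuts after base 5 of each site (before the last base), so after positions 45, 123, 131, 144.
Linear molecule, 4 cuts → 5 fragments:
  1–45 → 45 bp
  46–123 → 78 bp
  124–131 → 8 bp
  132–144 → 13 bp
  145–217 → 73 bp
Sorted largest to smallest: 78, 73, 45, 13, 8 bp.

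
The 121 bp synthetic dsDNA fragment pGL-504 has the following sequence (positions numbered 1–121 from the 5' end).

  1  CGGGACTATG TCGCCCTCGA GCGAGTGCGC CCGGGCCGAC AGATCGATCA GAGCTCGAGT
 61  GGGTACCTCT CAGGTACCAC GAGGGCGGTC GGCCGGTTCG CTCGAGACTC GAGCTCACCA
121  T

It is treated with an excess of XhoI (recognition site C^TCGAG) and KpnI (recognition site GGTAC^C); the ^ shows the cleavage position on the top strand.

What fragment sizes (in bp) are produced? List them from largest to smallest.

XhoI sites (CTCGAG) start at positions 16, 54, 101, 108.
XhoI cuts after the first base of each site, so after positions 16, 54, 101, 108.
KpnI sites (GGTACC) start at positions 62, 73.
KpnI cuts after base 5 of each site (before the last base), so after positions 66, 77.
Combined cut positions: 16, 54, 66, 77, 101, 108.
Linear molecule, 6 cuts → 7 fragments:
  1–16 → 16 bp
  17–54 → 38 bp
  55–66 → 12 bp
  67–77 → 11 bp
  78–101 → 24 bp
  102–108 → 7 bp
  109–121 → 13 bp
Sorted largest to smallest: 38, 24, 16, 13, 12, 11, 7 bp.

38, 24, 16, 13, 12, 11, 7 bp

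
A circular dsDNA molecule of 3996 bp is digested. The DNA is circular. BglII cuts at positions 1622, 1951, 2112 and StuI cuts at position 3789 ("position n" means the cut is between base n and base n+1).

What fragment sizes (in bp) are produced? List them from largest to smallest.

1829, 1677, 329, 161 bp

Combined cut positions (sorted): 1622, 1951, 2112, 3789.
Circular molecule, 4 cuts → 4 fragments:
  1951 − 1622 = 329 bp
  2112 − 1951 = 161 bp
  3789 − 2112 = 1677 bp
  wrap: 3996 − 3789 + 1622 = 1829 bp
Sorted largest to smallest: 1829, 1677, 329, 161 bp.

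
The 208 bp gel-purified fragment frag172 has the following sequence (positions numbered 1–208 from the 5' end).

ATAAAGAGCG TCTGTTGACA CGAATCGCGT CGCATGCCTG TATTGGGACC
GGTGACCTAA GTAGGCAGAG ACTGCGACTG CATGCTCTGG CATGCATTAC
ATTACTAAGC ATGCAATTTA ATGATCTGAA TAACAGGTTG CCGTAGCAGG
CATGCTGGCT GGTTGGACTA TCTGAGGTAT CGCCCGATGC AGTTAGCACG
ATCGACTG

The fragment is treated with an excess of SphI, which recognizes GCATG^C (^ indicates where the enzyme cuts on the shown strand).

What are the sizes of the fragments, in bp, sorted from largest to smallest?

54, 48, 41, 36, 19, 10 bp

SphI sites (GCATGC) start at positions 32, 80, 90, 109, 150.
SphI cuts after base 5 of each site (before the last base), so after positions 36, 84, 94, 113, 154.
Linear molecule, 5 cuts → 6 fragments:
  1–36 → 36 bp
  37–84 → 48 bp
  85–94 → 10 bp
  95–113 → 19 bp
  114–154 → 41 bp
  155–208 → 54 bp
Sorted largest to smallest: 54, 48, 41, 36, 19, 10 bp.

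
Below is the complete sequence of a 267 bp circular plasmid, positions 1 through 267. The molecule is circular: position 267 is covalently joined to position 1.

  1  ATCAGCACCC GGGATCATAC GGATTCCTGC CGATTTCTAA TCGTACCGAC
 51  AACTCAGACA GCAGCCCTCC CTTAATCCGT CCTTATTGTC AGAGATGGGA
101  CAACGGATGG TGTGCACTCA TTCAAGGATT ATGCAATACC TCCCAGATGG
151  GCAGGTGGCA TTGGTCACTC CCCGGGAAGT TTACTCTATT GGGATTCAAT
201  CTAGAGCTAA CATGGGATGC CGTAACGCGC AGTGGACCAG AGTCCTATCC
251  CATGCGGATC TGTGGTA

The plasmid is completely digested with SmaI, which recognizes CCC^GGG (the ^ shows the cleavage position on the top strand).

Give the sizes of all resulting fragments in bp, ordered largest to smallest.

163, 104 bp

SmaI sites (CCCGGG) start at positions 8, 171.
SmaI cuts after base 3 of each site, so after positions 10, 173.
Circular molecule, 2 cuts → 2 fragments:
  11–173 → 163 bp
  174–267 then 1–10 → 94 + 10 = 104 bp
Sorted largest to smallest: 163, 104 bp.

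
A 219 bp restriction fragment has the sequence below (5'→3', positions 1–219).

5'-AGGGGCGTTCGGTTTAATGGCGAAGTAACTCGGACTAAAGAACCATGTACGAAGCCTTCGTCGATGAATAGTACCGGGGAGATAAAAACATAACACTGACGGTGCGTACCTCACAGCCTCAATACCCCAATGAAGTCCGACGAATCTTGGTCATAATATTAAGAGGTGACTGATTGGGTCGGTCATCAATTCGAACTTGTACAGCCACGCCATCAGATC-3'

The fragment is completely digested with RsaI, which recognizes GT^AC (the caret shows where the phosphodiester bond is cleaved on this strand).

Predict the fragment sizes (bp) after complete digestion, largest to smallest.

RsaI sites (GTAC) start at positions 47, 71, 106, 199.
RsaI cuts after base 2 of each site, so after positions 48, 72, 107, 200.
Linear molecule, 4 cuts → 5 fragments:
  1–48 → 48 bp
  49–72 → 24 bp
  73–107 → 35 bp
  108–200 → 93 bp
  201–219 → 19 bp
Sorted largest to smallest: 93, 48, 35, 24, 19 bp.

93, 48, 35, 24, 19 bp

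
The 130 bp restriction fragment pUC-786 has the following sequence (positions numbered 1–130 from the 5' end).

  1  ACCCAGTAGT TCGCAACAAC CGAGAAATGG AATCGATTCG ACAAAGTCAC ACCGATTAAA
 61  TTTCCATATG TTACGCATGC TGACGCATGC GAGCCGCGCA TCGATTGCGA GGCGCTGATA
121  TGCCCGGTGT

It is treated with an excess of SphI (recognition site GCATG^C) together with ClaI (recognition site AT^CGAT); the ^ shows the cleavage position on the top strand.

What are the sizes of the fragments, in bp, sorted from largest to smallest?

SphI sites (GCATGC) start at positions 75, 85.
SphI cuts after base 5 of each site (before the last base), so after positions 79, 89.
ClaI sites (ATCGAT) start at positions 32, 100.
ClaI cuts after base 2 of each site, so after positions 33, 101.
Combined cut positions: 33, 79, 89, 101.
Linear molecule, 4 cuts → 5 fragments:
  1–33 → 33 bp
  34–79 → 46 bp
  80–89 → 10 bp
  90–101 → 12 bp
  102–130 → 29 bp
Sorted largest to smallest: 46, 33, 29, 12, 10 bp.

46, 33, 29, 12, 10 bp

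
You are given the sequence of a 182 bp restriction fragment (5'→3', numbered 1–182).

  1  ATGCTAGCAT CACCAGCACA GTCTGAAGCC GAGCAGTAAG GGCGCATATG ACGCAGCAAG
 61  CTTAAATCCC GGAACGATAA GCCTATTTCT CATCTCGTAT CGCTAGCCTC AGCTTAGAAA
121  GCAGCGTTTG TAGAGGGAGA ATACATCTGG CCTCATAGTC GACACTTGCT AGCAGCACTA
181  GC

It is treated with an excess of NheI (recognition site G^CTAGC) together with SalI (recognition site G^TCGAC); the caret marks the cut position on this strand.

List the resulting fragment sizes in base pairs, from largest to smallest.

99, 56, 14, 10, 3 bp

NheI sites (GCTAGC) start at positions 3, 102, 168.
NheI cuts after the first base of each site, so after positions 3, 102, 168.
The SalI site (GTCGAC) starts at position 158.
SalI cuts after the first base of each site, so after position 158.
Combined cut positions: 3, 102, 158, 168.
Linear molecule, 4 cuts → 5 fragments:
  1–3 → 3 bp
  4–102 → 99 bp
  103–158 → 56 bp
  159–168 → 10 bp
  169–182 → 14 bp
Sorted largest to smallest: 99, 56, 14, 10, 3 bp.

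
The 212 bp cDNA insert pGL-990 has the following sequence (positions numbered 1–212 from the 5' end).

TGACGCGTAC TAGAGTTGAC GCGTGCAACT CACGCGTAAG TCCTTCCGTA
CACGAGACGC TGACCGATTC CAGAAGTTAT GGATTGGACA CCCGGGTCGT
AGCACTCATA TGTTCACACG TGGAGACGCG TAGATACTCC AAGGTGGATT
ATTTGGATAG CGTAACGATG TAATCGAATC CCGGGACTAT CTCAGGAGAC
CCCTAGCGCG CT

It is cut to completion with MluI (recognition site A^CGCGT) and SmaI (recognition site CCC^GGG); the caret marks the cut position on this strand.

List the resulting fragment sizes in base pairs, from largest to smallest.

MluI sites (ACGCGT) start at positions 3, 19, 32, 126.
MluI cuts after the first base of each site, so after positions 3, 19, 32, 126.
SmaI sites (CCCGGG) start at positions 91, 180.
SmaI cuts after base 3 of each site, so after positions 93, 182.
Combined cut positions: 3, 19, 32, 93, 126, 182.
Linear molecule, 6 cuts → 7 fragments:
  1–3 → 3 bp
  4–19 → 16 bp
  20–32 → 13 bp
  33–93 → 61 bp
  94–126 → 33 bp
  127–182 → 56 bp
  183–212 → 30 bp
Sorted largest to smallest: 61, 56, 33, 30, 16, 13, 3 bp.

61, 56, 33, 30, 16, 13, 3 bp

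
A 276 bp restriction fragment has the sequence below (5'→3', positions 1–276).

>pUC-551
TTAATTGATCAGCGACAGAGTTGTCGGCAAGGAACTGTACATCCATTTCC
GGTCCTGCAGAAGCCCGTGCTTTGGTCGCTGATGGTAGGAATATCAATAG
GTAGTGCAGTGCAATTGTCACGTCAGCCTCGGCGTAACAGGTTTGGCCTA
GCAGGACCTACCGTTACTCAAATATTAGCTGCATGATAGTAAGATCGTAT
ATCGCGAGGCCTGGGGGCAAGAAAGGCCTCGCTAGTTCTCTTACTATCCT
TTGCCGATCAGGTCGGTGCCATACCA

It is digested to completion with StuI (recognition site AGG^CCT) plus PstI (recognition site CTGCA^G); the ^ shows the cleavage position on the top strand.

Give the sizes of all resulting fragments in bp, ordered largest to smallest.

150, 59, 50, 17 bp

StuI sites (AGGCCT) start at positions 207, 224.
StuI cuts after base 3 of each site, so after positions 209, 226.
The PstI site (CTGCAG) starts at position 55.
PstI cuts after base 5 of each site (before the last base), so after position 59.
Combined cut positions: 59, 209, 226.
Linear molecule, 3 cuts → 4 fragments:
  1–59 → 59 bp
  60–209 → 150 bp
  210–226 → 17 bp
  227–276 → 50 bp
Sorted largest to smallest: 150, 59, 50, 17 bp.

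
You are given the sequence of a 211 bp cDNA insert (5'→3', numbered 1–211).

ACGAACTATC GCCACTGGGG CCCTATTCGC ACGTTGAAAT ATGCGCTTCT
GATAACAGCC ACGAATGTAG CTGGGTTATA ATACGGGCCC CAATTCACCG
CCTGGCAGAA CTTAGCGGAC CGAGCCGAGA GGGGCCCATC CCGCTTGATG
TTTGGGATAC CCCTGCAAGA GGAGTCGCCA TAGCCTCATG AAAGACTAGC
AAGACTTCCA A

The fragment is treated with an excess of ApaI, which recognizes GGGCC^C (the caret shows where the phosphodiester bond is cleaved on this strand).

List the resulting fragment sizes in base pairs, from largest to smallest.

75, 67, 47, 22 bp

ApaI sites (GGGCCC) start at positions 18, 85, 132.
ApaI cuts after base 5 of each site (before the last base), so after positions 22, 89, 136.
Linear molecule, 3 cuts → 4 fragments:
  1–22 → 22 bp
  23–89 → 67 bp
  90–136 → 47 bp
  137–211 → 75 bp
Sorted largest to smallest: 75, 67, 47, 22 bp.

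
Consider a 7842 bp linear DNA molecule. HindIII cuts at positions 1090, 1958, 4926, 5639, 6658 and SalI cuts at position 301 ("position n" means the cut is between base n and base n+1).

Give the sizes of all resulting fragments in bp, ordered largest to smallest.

Combined cut positions (sorted): 301, 1090, 1958, 4926, 5639, 6658.
Linear molecule, 6 cuts → 7 fragments:
  301 − 0 = 301 bp
  1090 − 301 = 789 bp
  1958 − 1090 = 868 bp
  4926 − 1958 = 2968 bp
  5639 − 4926 = 713 bp
  6658 − 5639 = 1019 bp
  7842 − 6658 = 1184 bp
Sorted largest to smallest: 2968, 1184, 1019, 868, 789, 713, 301 bp.

2968, 1184, 1019, 868, 789, 713, 301 bp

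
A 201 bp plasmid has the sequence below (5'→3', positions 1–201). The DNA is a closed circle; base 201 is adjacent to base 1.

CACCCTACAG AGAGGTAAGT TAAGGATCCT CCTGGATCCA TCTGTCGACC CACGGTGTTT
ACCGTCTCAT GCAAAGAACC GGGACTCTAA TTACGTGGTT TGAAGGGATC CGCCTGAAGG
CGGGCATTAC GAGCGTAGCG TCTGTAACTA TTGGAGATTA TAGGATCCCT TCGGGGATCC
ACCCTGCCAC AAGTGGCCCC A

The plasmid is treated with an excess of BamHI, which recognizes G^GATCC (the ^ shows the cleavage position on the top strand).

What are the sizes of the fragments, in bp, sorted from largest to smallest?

72, 57, 50, 12, 10 bp

BamHI sites (GGATCC) start at positions 24, 34, 106, 163, 175.
BamHI cuts after the first base of each site, so after positions 24, 34, 106, 163, 175.
Circular molecule, 5 cuts → 5 fragments:
  25–34 → 10 bp
  35–106 → 72 bp
  107–163 → 57 bp
  164–175 → 12 bp
  176–201 then 1–24 → 26 + 24 = 50 bp
Sorted largest to smallest: 72, 57, 50, 12, 10 bp.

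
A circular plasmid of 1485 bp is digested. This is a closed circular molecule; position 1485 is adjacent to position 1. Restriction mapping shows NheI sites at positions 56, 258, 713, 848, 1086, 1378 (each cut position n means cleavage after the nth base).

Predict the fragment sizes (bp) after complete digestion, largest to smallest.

455, 292, 238, 202, 163, 135 bp

Circular molecule, 6 cuts → 6 fragments:
  258 − 56 = 202 bp
  713 − 258 = 455 bp
  848 − 713 = 135 bp
  1086 − 848 = 238 bp
  1378 − 1086 = 292 bp
  wrap: 1485 − 1378 + 56 = 163 bp
Sorted largest to smallest: 455, 292, 238, 202, 163, 135 bp.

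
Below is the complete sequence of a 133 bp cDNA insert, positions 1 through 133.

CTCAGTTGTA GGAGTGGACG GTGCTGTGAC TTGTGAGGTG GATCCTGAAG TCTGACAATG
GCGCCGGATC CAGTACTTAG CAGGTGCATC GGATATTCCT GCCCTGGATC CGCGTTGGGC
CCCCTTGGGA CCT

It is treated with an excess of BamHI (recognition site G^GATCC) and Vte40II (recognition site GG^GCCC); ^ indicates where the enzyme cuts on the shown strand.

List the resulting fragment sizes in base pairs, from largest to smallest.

40, 40, 26, 15, 12 bp

BamHI sites (GGATCC) start at positions 40, 66, 106.
BamHI cuts after the first base of each site, so after positions 40, 66, 106.
The Vte40II site (GGGCCC) starts at position 117.
Vte40II cuts after base 2 of each site, so after position 118.
Combined cut positions: 40, 66, 106, 118.
Linear molecule, 4 cuts → 5 fragments:
  1–40 → 40 bp
  41–66 → 26 bp
  67–106 → 40 bp
  107–118 → 12 bp
  119–133 → 15 bp
Sorted largest to smallest: 40, 40, 26, 15, 12 bp.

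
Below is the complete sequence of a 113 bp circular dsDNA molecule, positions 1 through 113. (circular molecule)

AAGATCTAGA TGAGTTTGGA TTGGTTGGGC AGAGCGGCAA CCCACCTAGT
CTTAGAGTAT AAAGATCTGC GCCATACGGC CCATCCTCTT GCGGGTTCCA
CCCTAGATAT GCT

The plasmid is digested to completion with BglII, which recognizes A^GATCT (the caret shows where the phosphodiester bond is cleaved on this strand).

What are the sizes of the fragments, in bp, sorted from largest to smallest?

BglII sites (AGATCT) start at positions 2, 63.
BglII cuts after the first base of each site, so after positions 2, 63.
Circular molecule, 2 cuts → 2 fragments:
  3–63 → 61 bp
  64–113 then 1–2 → 50 + 2 = 52 bp
Sorted largest to smallest: 61, 52 bp.

61, 52 bp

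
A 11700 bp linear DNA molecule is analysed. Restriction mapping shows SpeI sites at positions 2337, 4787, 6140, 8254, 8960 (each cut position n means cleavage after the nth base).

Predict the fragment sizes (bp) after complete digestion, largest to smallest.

2740, 2450, 2337, 2114, 1353, 706 bp

Linear molecule, 5 cuts → 6 fragments:
  2337 − 0 = 2337 bp
  4787 − 2337 = 2450 bp
  6140 − 4787 = 1353 bp
  8254 − 6140 = 2114 bp
  8960 − 8254 = 706 bp
  11700 − 8960 = 2740 bp
Sorted largest to smallest: 2740, 2450, 2337, 2114, 1353, 706 bp.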